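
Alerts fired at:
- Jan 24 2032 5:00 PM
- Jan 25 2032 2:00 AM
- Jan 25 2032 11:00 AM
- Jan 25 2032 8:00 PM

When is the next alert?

Jan 26 2032 5:00 AM

Gaps: 9, 9, 9 hours — each event is 9 hours after the previous one.
Jan 25 2032 8:00 PM + 9 h = Jan 26 2032 5:00 AM.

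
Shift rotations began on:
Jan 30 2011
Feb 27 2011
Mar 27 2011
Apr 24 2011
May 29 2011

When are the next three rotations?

Jun 26 2011, Jul 31 2011, Aug 28 2011

All Sundays; the gaps (28, 28, 28, 35) vary with month length.
This is the last Sunday of each month.
Last Sunday of June 2011: Jun 26 2011.
July 2011 ends with Sunday Jul 31 2011.
August 2011 ends with Sunday Aug 28 2011.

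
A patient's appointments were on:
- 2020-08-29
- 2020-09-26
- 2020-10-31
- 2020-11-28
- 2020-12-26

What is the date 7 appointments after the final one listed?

These are Saturdays with 28, 35, 28, 28-day gaps.
Each is the final Saturday of its month — 2020-08-29 is past the 28th, so '4th Saturday' doesn't fit.
January 2021 ends with Saturday 2021-01-30.
February 2021 ends with Saturday 2021-02-27.
Last Saturday of March 2021: 2021-03-27.
Last Saturday of April 2021: 2021-04-24.
Last Saturday of May 2021: 2021-05-29.
Last Saturday of June 2021: 2021-06-26.
July 2021 ends with Saturday 2021-07-31.

2021-07-31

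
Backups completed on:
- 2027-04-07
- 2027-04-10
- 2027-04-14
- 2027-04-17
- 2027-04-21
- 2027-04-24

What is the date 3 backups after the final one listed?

2027-05-05

Every event lands on a Wednesday or Saturday (gaps cycle 3, 4, 3, 4, 3).
So the schedule is: every Wednesday and Saturday.
Next Wednesday: 2027-04-28.
Next Saturday: 2027-05-01.
The following Wednesday is 2027-05-05.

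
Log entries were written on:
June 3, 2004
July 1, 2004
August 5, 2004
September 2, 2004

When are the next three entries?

These are Thursdays at 28- or 35-day spacing (28, 35, 28).
The pattern: 1st Thursday of the month.
October 2004 — 1st Thursday is October 7, 2004.
November 2004 — 1st Thursday is November 4, 2004.
December 2004 — 1st Thursday is December 2, 2004.

October 7, 2004; November 4, 2004; December 2, 2004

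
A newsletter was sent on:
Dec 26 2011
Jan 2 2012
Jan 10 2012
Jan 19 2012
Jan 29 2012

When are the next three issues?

Intervals are 7, 8, 9, 10 days — an arithmetic progression with common difference 1.
Next gap: 11 days. Jan 29 2012 + 11 days = Feb 9 2012.
Next gap: 12 days. Feb 9 2012 + 12 days = Feb 21 2012.
Next gap: 13 days. Feb 21 2012 + 13 days = Mar 5 2012.

Feb 9 2012, Feb 21 2012, Mar 5 2012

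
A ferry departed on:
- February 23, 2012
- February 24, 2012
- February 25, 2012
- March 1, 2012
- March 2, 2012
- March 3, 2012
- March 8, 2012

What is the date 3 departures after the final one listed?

Gaps: 1, 1, 5, 1, 1, 5 days — not constant, but cyclic with period 3.
The events fall on every Thursday, Friday and Saturday.
The following Friday is March 9, 2012.
The following Saturday is March 10, 2012.
Next Thursday: March 15, 2012.

March 15, 2012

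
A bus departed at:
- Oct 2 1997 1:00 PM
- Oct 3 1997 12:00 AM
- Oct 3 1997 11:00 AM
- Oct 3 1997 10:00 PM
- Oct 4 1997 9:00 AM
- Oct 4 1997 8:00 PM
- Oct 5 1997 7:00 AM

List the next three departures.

The interval is a steady 11 hours (11, 11, 11, 11, 11, 11).
Oct 5 1997 7:00 AM + 11 h = Oct 5 1997 6:00 PM.
Oct 5 1997 6:00 PM + 11 h = Oct 6 1997 5:00 AM.
Oct 6 1997 5:00 AM + 11 h = Oct 6 1997 4:00 PM.

Oct 5 1997 6:00 PM, Oct 6 1997 5:00 AM, Oct 6 1997 4:00 PM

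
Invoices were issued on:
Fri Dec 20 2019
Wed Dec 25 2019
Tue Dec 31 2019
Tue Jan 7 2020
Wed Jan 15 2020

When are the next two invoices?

Fri Jan 24 2020, Mon Feb 3 2020

The spacing grows by 1 each time: 5, 6, 7, 8 days.
Next gap: 9 days. Wed Jan 15 2020 + 9 days = Fri Jan 24 2020.
Next gap: 10 days. Fri Jan 24 2020 + 10 days = Mon Feb 3 2020.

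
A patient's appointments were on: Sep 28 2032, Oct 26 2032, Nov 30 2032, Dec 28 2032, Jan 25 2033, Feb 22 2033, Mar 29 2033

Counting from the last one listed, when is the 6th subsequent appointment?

All Tuesdays; the gaps (28, 35, 28, 28, 28, 35) vary with month length.
This is the last Tuesday of each month.
April 2033 ends with Tuesday Apr 26 2033.
May 2033 ends with Tuesday May 31 2033.
Last Tuesday of June 2033: Jun 28 2033.
July 2033 ends with Tuesday Jul 26 2033.
August 2033 ends with Tuesday Aug 30 2033.
Last Tuesday of September 2033: Sep 27 2033.

Sep 27 2033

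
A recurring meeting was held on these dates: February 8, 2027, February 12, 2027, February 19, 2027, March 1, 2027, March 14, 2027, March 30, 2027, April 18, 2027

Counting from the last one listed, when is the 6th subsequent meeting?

The spacing grows by 3 each time: 4, 7, 10, 13, 16, 19 days.
Next gap: 22 days. April 18, 2027 + 22 days = May 10, 2027.
Next gap: 25 days. May 10, 2027 + 25 days = June 4, 2027.
Next gap: 28 days. June 4, 2027 + 28 days = July 2, 2027.
Next gap: 31 days. July 2, 2027 + 31 days = August 2, 2027.
Next gap: 34 days. August 2, 2027 + 34 days = September 5, 2027.
Next gap: 37 days. September 5, 2027 + 37 days = October 12, 2027.

October 12, 2027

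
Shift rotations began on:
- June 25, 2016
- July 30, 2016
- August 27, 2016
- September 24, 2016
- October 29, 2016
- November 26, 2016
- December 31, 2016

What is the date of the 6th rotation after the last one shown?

Every date is a Saturday; gaps 35, 28, 28, 35, 28, 35 days.
Each is the last Saturday of its month (at least one falls on the 29th or later, ruling out '4th Saturday').
January 2017 ends with Saturday January 28, 2017.
February 2017 ends with Saturday February 25, 2017.
Last Saturday of March 2017: March 25, 2017.
Last Saturday of April 2017: April 29, 2017.
May 2017 ends with Saturday May 27, 2017.
Last Saturday of June 2017: June 24, 2017.

June 24, 2017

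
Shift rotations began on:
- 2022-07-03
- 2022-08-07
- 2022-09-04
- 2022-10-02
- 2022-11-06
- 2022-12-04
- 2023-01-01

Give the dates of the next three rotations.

2023-02-05, 2023-03-05, 2023-04-02

Gaps: 35, 28, 28, 35, 28, 28 days — a mix of 28 and 35. Every date is a Sunday.
Each is the 1st Sunday of its month.
1st Sunday of February 2023: 2023-02-05.
March 2023 — 1st Sunday is 2023-03-05.
1st Sunday of April 2023: 2023-04-02.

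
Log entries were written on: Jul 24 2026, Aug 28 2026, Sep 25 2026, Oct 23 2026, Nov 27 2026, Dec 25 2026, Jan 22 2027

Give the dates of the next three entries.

Feb 26 2027, Mar 26 2027, Apr 23 2027

All dates are Fridays, 35, 28, 28, 35, 28, 28 days apart.
Specifically, the 4th Friday of each month.
4th Friday of February 2027: Feb 26 2027.
4th Friday of March 2027: Mar 26 2027.
4th Friday of April 2027: Apr 23 2027.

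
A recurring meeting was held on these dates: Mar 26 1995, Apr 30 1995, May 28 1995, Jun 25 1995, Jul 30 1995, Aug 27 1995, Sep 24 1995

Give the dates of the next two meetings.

These are Sundays with 35, 28, 28, 35, 28, 28-day gaps.
Each is the final Sunday of its month — Apr 30 1995 is past the 28th, so '4th Sunday' doesn't fit.
October 1995 ends with Sunday Oct 29 1995.
November 1995 ends with Sunday Nov 26 1995.

Oct 29 1995, Nov 26 1995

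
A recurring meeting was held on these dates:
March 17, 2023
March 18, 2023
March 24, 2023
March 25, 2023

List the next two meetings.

March 31, 2023; April 1, 2023

Gaps: 1, 6, 1 days — not constant, but cyclic with period 2.
The events fall on every Friday and Saturday.
The following Friday is March 31, 2023.
Next Saturday: April 1, 2023.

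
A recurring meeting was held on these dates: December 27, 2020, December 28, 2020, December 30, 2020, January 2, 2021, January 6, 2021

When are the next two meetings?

Intervals are 1, 2, 3, 4 days — an arithmetic progression with common difference 1.
Next gap: 5 days. January 6, 2021 + 5 days = January 11, 2021.
Next gap: 6 days. January 11, 2021 + 6 days = January 17, 2021.

January 11, 2021; January 17, 2021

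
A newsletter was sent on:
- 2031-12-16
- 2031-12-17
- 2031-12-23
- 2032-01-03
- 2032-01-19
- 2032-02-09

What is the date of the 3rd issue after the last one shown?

2032-05-12

Intervals are 1, 6, 11, 16, 21 days — an arithmetic progression with common difference 5.
Next gap: 26 days. 2032-02-09 + 26 days = 2032-03-06.
Next gap: 31 days. 2032-03-06 + 31 days = 2032-04-06.
Next gap: 36 days. 2032-04-06 + 36 days = 2032-05-12.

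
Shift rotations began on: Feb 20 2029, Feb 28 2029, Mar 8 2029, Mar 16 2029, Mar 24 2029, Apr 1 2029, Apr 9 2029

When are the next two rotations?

Apr 17 2029, Apr 25 2029

Every event comes 8 days after the last (8, 8, 8, 8, 8, 8).
Apr 9 2029 + 8 days = Apr 17 2029.
Apr 17 2029 + 8 days = Apr 25 2029.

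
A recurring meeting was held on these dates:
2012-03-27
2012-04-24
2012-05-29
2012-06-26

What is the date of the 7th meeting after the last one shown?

2013-01-29

All Tuesdays; the gaps (28, 35, 28) vary with month length.
This is the last Tuesday of each month.
Last Tuesday of July 2012: 2012-07-31.
Last Tuesday of August 2012: 2012-08-28.
September 2012 ends with Tuesday 2012-09-25.
Last Tuesday of October 2012: 2012-10-30.
Last Tuesday of November 2012: 2012-11-27.
Last Tuesday of December 2012: 2012-12-25.
January 2013 ends with Tuesday 2013-01-29.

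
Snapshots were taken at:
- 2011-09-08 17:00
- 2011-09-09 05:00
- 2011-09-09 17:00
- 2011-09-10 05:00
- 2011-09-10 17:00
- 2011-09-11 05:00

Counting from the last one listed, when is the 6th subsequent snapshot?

The interval is a steady 12 hours (12, 12, 12, 12, 12).
2011-09-11 05:00 + 12 h = 2011-09-11 17:00.
2011-09-11 17:00 + 12 h = 2011-09-12 05:00.
2011-09-12 05:00 + 12 h = 2011-09-12 17:00.
2011-09-12 17:00 + 12 h = 2011-09-13 05:00.
2011-09-13 05:00 + 12 h = 2011-09-13 17:00.
2011-09-13 17:00 + 12 h = 2011-09-14 05:00.

2011-09-14 05:00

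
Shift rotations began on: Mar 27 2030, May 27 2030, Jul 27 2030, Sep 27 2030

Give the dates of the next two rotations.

Nov 27 2030, Jan 27 2031

Each date is the 27th; the gaps (61, 61, 62) track the month lengths.
The rule is the 27th of every 2 months.
Next: November 2030 → Nov 27 2030.
January 2031: Jan 27 2031.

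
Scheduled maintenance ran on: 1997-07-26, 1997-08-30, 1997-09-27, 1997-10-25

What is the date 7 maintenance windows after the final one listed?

These are Saturdays with 35, 28, 28-day gaps.
Each is the final Saturday of its month — 1997-08-30 is past the 28th, so '4th Saturday' doesn't fit.
November 1997 ends with Saturday 1997-11-29.
Last Saturday of December 1997: 1997-12-27.
Last Saturday of January 1998: 1998-01-31.
Last Saturday of February 1998: 1998-02-28.
March 1998 ends with Saturday 1998-03-28.
Last Saturday of April 1998: 1998-04-25.
May 1998 ends with Saturday 1998-05-30.

1998-05-30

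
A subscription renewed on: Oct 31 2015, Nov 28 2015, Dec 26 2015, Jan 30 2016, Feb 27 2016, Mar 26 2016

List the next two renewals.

All Saturdays; the gaps (28, 28, 35, 28, 28) vary with month length.
This is the last Saturday of each month.
April 2016 ends with Saturday Apr 30 2016.
May 2016 ends with Saturday May 28 2016.

Apr 30 2016, May 28 2016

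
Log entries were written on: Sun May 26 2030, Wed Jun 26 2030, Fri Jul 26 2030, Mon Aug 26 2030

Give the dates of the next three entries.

Thu Sep 26 2030, Sat Oct 26 2030, Tue Nov 26 2030

Gaps: 31, 30, 31 days — not constant. Every event is on the 26th of the month.
Pattern: the 26th of each month.
September 2030: Thu Sep 26 2030.
Next: October 2030 → Sat Oct 26 2030.
November 2030: Tue Nov 26 2030.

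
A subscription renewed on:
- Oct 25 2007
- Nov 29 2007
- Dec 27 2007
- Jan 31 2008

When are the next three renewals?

Feb 28 2008, Mar 27 2008, Apr 24 2008

All Thursdays; the gaps (35, 28, 35) vary with month length.
This is the last Thursday of each month.
Last Thursday of February 2008: Feb 28 2008.
March 2008 ends with Thursday Mar 27 2008.
Last Thursday of April 2008: Apr 24 2008.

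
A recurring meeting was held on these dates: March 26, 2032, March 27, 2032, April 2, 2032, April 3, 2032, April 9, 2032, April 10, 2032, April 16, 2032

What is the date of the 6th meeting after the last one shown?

May 7, 2032

Every event lands on a Friday or Saturday (gaps cycle 1, 6, 1, 6, 1, 6).
So the schedule is: every Friday and Saturday.
Next Saturday: April 17, 2032.
The following Friday is April 23, 2032.
Next Saturday: April 24, 2032.
The following Friday is April 30, 2032.
Next Saturday: May 1, 2032.
The following Friday is May 7, 2032.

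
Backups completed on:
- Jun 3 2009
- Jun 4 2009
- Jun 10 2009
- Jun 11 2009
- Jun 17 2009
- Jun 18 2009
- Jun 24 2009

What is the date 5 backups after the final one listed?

Jul 9 2009

Gaps: 1, 6, 1, 6, 1, 6 days — not constant, but cyclic with period 2.
The events fall on every Wednesday and Thursday.
Next Thursday: Jun 25 2009.
The following Wednesday is Jul 1 2009.
Next Thursday: Jul 2 2009.
The following Wednesday is Jul 8 2009.
Next Thursday: Jul 9 2009.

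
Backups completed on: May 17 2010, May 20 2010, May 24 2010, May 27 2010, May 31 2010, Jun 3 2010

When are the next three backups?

Jun 7 2010, Jun 10 2010, Jun 14 2010

Every event lands on a Monday or Thursday (gaps cycle 3, 4, 3, 4, 3).
So the schedule is: every Monday and Thursday.
Next Monday: Jun 7 2010.
The following Thursday is Jun 10 2010.
Next Monday: Jun 14 2010.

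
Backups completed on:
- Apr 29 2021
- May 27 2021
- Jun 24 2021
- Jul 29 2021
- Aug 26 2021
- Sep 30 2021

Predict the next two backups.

Oct 28 2021, Nov 25 2021

All Thursdays; the gaps (28, 28, 35, 28, 35) vary with month length.
This is the last Thursday of each month.
October 2021 ends with Thursday Oct 28 2021.
November 2021 ends with Thursday Nov 25 2021.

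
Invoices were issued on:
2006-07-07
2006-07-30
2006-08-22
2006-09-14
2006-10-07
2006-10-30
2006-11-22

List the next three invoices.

2006-12-15, 2007-01-07, 2007-01-30

Gaps between consecutive events: 23, 23, 23, 23, 23, 23 days — a constant 23-day interval.
2006-11-22 + 23 days = 2006-12-15.
2006-12-15 + 23 days = 2007-01-07.
2007-01-07 + 23 days = 2007-01-30.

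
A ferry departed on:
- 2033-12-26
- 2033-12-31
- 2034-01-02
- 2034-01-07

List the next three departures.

2034-01-09, 2034-01-14, 2034-01-16

Every event lands on a Monday or Saturday (gaps cycle 5, 2, 5).
So the schedule is: every Monday and Saturday.
The following Monday is 2034-01-09.
Next Saturday: 2034-01-14.
The following Monday is 2034-01-16.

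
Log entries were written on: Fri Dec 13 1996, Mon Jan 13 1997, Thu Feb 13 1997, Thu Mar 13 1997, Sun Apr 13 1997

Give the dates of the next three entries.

Tue May 13 1997, Fri Jun 13 1997, Sun Jul 13 1997

Each date is the 13th; the gaps (31, 31, 28, 31) track the month lengths.
The rule is the 13th of each month.
Next: May 1997 → Tue May 13 1997.
June 1997: Fri Jun 13 1997.
July 1997: Sun Jul 13 1997.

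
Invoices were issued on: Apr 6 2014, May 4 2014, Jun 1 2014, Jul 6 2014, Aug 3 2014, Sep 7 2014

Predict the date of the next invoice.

Gaps: 28, 28, 35, 28, 35 days — a mix of 28 and 35. Every date is a Sunday.
Each is the 1st Sunday of its month.
1st Sunday of October 2014: Oct 5 2014.

Oct 5 2014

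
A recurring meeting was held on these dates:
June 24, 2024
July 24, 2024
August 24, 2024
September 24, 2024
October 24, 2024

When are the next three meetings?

November 24, 2024; December 24, 2024; January 24, 2025

Gaps: 30, 31, 31, 30 days — not constant. Every event is on the 24th of the month.
Pattern: the 24th of each month.
November 2024: November 24, 2024.
December 2024: December 24, 2024.
Next: January 2025 → January 24, 2025.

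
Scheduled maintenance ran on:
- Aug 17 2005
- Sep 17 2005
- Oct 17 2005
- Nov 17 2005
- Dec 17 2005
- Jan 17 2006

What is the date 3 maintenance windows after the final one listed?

Apr 17 2006

The day-of-month is always 17 (31, 30, 31, 30, 31 days between events).
So this recurs on the 17th of each month.
February 2006: Feb 17 2006.
March 2006: Mar 17 2006.
Next: April 2006 → Apr 17 2006.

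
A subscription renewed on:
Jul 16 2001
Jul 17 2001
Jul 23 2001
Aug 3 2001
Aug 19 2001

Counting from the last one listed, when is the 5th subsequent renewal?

Gaps: 1, 6, 11, 16 days — each gap is 5 larger than the previous one.
Next gap: 21 days. Aug 19 2001 + 21 days = Sep 9 2001.
Next gap: 26 days. Sep 9 2001 + 26 days = Oct 5 2001.
Next gap: 31 days. Oct 5 2001 + 31 days = Nov 5 2001.
Next gap: 36 days. Nov 5 2001 + 36 days = Dec 11 2001.
Next gap: 41 days. Dec 11 2001 + 41 days = Jan 21 2002.

Jan 21 2002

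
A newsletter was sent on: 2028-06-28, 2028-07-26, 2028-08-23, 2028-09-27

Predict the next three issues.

Gaps: 28, 28, 35 days — a mix of 28 and 35. Every date is a Wednesday.
Each is the 4th Wednesday of its month.
4th Wednesday of October 2028: 2028-10-25.
November 2028 — 4th Wednesday is 2028-11-22.
December 2028 — 4th Wednesday is 2028-12-27.

2028-10-25, 2028-11-22, 2028-12-27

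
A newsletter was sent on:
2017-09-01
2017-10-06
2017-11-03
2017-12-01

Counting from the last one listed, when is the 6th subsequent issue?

All dates are Fridays, 35, 28, 28 days apart.
Specifically, the 1st Friday of each month.
January 2018 — 1st Friday is 2018-01-05.
February 2018 — 1st Friday is 2018-02-02.
1st Friday of March 2018: 2018-03-02.
April 2018 — 1st Friday is 2018-04-06.
1st Friday of May 2018: 2018-05-04.
June 2018 — 1st Friday is 2018-06-01.

2018-06-01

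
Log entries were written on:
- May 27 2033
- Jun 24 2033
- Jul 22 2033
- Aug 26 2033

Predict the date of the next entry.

Sep 23 2033

Gaps: 28, 28, 35 days — a mix of 28 and 35. Every date is a Friday.
Each is the 4th Friday of its month.
4th Friday of September 2033: Sep 23 2033.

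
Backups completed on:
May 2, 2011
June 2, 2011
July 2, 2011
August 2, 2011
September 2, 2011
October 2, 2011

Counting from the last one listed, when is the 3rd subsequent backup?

Each date is the 2nd; the gaps (31, 30, 31, 31, 30) track the month lengths.
The rule is the 2nd of each month.
Next: November 2011 → November 2, 2011.
Next: December 2011 → December 2, 2011.
Next: January 2012 → January 2, 2012.

January 2, 2012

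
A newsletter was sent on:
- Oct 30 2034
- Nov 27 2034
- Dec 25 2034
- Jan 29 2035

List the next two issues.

These are Mondays with 28, 28, 35-day gaps.
Each is the final Monday of its month — Oct 30 2034 is past the 28th, so '4th Monday' doesn't fit.
Last Monday of February 2035: Feb 26 2035.
Last Monday of March 2035: Mar 26 2035.

Feb 26 2035, Mar 26 2035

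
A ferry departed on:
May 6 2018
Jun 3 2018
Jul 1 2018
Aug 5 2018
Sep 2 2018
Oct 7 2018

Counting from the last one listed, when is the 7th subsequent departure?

All dates are Sundays, 28, 28, 35, 28, 35 days apart.
Specifically, the 1st Sunday of each month.
1st Sunday of November 2018: Nov 4 2018.
December 2018 — 1st Sunday is Dec 2 2018.
1st Sunday of January 2019: Jan 6 2019.
1st Sunday of February 2019: Feb 3 2019.
1st Sunday of March 2019: Mar 3 2019.
1st Sunday of April 2019: Apr 7 2019.
May 2019 — 1st Sunday is May 5 2019.

May 5 2019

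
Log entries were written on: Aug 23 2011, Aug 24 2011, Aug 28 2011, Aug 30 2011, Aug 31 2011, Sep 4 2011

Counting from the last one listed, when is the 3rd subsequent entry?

Sep 11 2011

Gaps: 1, 4, 2, 1, 4 days — not constant, but cyclic with period 3.
The events fall on every Tuesday, Wednesday and Sunday.
Next Tuesday: Sep 6 2011.
Next Wednesday: Sep 7 2011.
The following Sunday is Sep 11 2011.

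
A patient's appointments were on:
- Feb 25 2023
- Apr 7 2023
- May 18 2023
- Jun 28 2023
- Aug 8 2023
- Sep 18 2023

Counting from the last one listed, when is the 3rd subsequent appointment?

Jan 19 2024

Every event comes 41 days after the last (41, 41, 41, 41, 41).
Sep 18 2023 + 41 days = Oct 29 2023.
Oct 29 2023 + 41 days = Dec 9 2023.
Dec 9 2023 + 41 days = Jan 19 2024.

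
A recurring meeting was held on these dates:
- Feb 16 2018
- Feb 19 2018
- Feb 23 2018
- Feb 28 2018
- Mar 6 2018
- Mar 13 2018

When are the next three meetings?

The spacing grows by 1 each time: 3, 4, 5, 6, 7 days.
Next gap: 8 days. Mar 13 2018 + 8 days = Mar 21 2018.
Next gap: 9 days. Mar 21 2018 + 9 days = Mar 30 2018.
Next gap: 10 days. Mar 30 2018 + 10 days = Apr 9 2018.

Mar 21 2018, Mar 30 2018, Apr 9 2018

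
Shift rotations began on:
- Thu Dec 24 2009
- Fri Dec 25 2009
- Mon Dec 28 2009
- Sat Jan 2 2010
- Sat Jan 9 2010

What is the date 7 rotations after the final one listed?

Gaps: 1, 3, 5, 7 days — each gap is 2 larger than the previous one.
Next gap: 9 days. Sat Jan 9 2010 + 9 days = Mon Jan 18 2010.
Next gap: 11 days. Mon Jan 18 2010 + 11 days = Fri Jan 29 2010.
Next gap: 13 days. Fri Jan 29 2010 + 13 days = Thu Feb 11 2010.
Next gap: 15 days. Thu Feb 11 2010 + 15 days = Fri Feb 26 2010.
Next gap: 17 days. Fri Feb 26 2010 + 17 days = Mon Mar 15 2010.
Next gap: 19 days. Mon Mar 15 2010 + 19 days = Sat Apr 3 2010.
Next gap: 21 days. Sat Apr 3 2010 + 21 days = Sat Apr 24 2010.

Sat Apr 24 2010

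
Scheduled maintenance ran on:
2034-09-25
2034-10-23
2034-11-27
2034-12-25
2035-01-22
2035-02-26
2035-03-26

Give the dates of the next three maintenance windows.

These are Mondays at 28- or 35-day spacing (28, 35, 28, 28, 35, 28).
The pattern: 4th Monday of the month.
4th Monday of April 2035: 2035-04-23.
May 2035 — 4th Monday is 2035-05-28.
4th Monday of June 2035: 2035-06-25.

2035-04-23, 2035-05-28, 2035-06-25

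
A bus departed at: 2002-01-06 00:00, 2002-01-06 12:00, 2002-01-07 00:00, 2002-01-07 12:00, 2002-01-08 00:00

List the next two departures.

The interval is a steady 12 hours (12, 12, 12, 12).
2002-01-08 00:00 + 12 h = 2002-01-08 12:00.
2002-01-08 12:00 + 12 h = 2002-01-09 00:00.

2002-01-08 12:00, 2002-01-09 00:00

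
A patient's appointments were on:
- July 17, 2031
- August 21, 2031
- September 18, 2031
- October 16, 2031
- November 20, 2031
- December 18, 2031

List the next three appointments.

January 15, 2032; February 19, 2032; March 18, 2032

Gaps: 35, 28, 28, 35, 28 days — a mix of 28 and 35. Every date is a Thursday.
Each is the 3rd Thursday of its month.
January 2032 — 3rd Thursday is January 15, 2032.
February 2032 — 3rd Thursday is February 19, 2032.
3rd Thursday of March 2032: March 18, 2032.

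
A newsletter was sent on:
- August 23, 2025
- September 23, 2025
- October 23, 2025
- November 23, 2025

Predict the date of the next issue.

December 23, 2025

The day-of-month is always 23 (31, 30, 31 days between events).
So this recurs on the 23rd of each month.
December 2025: December 23, 2025.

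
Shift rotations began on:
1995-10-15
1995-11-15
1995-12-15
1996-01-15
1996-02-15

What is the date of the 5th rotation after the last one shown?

1996-07-15

Gaps: 31, 30, 31, 31 days — not constant. Every event is on the 15th of the month.
Pattern: the 15th of each month.
March 1996: 1996-03-15.
Next: April 1996 → 1996-04-15.
Next: May 1996 → 1996-05-15.
Next: June 1996 → 1996-06-15.
Next: July 1996 → 1996-07-15.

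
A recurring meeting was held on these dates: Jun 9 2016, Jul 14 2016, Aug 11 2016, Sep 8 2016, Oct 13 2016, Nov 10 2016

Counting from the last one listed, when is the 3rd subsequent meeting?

Feb 9 2017

Gaps: 35, 28, 28, 35, 28 days — a mix of 28 and 35. Every date is a Thursday.
Each is the 2nd Thursday of its month.
2nd Thursday of December 2016: Dec 8 2016.
2nd Thursday of January 2017: Jan 12 2017.
February 2017 — 2nd Thursday is Feb 9 2017.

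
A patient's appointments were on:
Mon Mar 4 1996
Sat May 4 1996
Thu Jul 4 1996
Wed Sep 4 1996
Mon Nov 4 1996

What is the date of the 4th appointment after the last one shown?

Fri Jul 4 1997

The day-of-month is always 4 (61, 61, 62, 61 days between events).
So this recurs on the 4th of every 2 months.
Next: January 1997 → Sat Jan 4 1997.
March 1997: Tue Mar 4 1997.
Next: May 1997 → Sun May 4 1997.
Next: July 1997 → Fri Jul 4 1997.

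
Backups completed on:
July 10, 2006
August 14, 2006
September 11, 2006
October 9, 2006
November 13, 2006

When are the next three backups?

These are Mondays at 28- or 35-day spacing (35, 28, 28, 35).
The pattern: 2nd Monday of the month.
December 2006 — 2nd Monday is December 11, 2006.
January 2007 — 2nd Monday is January 8, 2007.
2nd Monday of February 2007: February 12, 2007.

December 11, 2006; January 8, 2007; February 12, 2007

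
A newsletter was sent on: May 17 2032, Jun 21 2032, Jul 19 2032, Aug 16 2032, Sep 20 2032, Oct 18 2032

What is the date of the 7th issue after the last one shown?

May 16 2033

Gaps: 35, 28, 28, 35, 28 days — a mix of 28 and 35. Every date is a Monday.
Each is the 3rd Monday of its month.
3rd Monday of November 2032: Nov 15 2032.
December 2032 — 3rd Monday is Dec 20 2032.
January 2033 — 3rd Monday is Jan 17 2033.
3rd Monday of February 2033: Feb 21 2033.
March 2033 — 3rd Monday is Mar 21 2033.
April 2033 — 3rd Monday is Apr 18 2033.
3rd Monday of May 2033: May 16 2033.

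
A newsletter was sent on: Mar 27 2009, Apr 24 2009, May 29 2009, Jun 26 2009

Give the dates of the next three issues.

Jul 31 2009, Aug 28 2009, Sep 25 2009

Every date is a Friday; gaps 28, 35, 28 days.
Each is the last Friday of its month (at least one falls on the 29th or later, ruling out '4th Friday').
Last Friday of July 2009: Jul 31 2009.
August 2009 ends with Friday Aug 28 2009.
Last Friday of September 2009: Sep 25 2009.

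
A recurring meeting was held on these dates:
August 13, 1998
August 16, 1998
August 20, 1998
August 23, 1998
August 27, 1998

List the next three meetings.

Every event lands on a Thursday or Sunday (gaps cycle 3, 4, 3, 4).
So the schedule is: every Thursday and Sunday.
Next Sunday: August 30, 1998.
The following Thursday is September 3, 1998.
The following Sunday is September 6, 1998.

August 30, 1998; September 3, 1998; September 6, 1998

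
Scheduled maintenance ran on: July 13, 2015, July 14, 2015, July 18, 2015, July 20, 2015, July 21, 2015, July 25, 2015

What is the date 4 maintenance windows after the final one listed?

The gap pattern 1, 4, 2, 1, 4 repeats every 3 events.
These are the Mondays, Tuesdays and Saturdays of each week.
The following Monday is July 27, 2015.
The following Tuesday is July 28, 2015.
The following Saturday is August 1, 2015.
The following Monday is August 3, 2015.

August 3, 2015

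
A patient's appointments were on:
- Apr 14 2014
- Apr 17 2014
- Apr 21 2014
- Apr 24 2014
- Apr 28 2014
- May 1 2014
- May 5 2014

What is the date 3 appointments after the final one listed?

Every event lands on a Monday or Thursday (gaps cycle 3, 4, 3, 4, 3, 4).
So the schedule is: every Monday and Thursday.
Next Thursday: May 8 2014.
Next Monday: May 12 2014.
The following Thursday is May 15 2014.

May 15 2014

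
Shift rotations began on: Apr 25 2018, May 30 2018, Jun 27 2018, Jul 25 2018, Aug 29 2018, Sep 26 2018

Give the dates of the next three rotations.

Every date is a Wednesday; gaps 35, 28, 28, 35, 28 days.
Each is the last Wednesday of its month (at least one falls on the 29th or later, ruling out '4th Wednesday').
October 2018 ends with Wednesday Oct 31 2018.
Last Wednesday of November 2018: Nov 28 2018.
Last Wednesday of December 2018: Dec 26 2018.

Oct 31 2018, Nov 28 2018, Dec 26 2018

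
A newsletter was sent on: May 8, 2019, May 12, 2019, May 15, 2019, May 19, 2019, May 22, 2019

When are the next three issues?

May 26, 2019; May 29, 2019; June 2, 2019

The gap pattern 4, 3, 4, 3 repeats every 2 events.
These are the Wednesdays and Sundays of each week.
The following Sunday is May 26, 2019.
Next Wednesday: May 29, 2019.
Next Sunday: June 2, 2019.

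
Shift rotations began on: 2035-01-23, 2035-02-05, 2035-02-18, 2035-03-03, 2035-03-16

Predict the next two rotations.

2035-03-29, 2035-04-11

Gaps between consecutive events: 13, 13, 13, 13 days — a constant 13-day interval.
2035-03-16 + 13 days = 2035-03-29.
2035-03-29 + 13 days = 2035-04-11.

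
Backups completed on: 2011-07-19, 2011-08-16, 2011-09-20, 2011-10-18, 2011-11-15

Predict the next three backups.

2011-12-20, 2012-01-17, 2012-02-21

All dates are Tuesdays, 28, 35, 28, 28 days apart.
Specifically, the 3rd Tuesday of each month.
3rd Tuesday of December 2011: 2011-12-20.
January 2012 — 3rd Tuesday is 2012-01-17.
3rd Tuesday of February 2012: 2012-02-21.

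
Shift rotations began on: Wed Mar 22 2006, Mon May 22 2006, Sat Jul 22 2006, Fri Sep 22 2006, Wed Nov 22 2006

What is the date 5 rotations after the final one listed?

Sat Sep 22 2007

Each date is the 22nd; the gaps (61, 61, 62, 61) track the month lengths.
The rule is the 22nd of every 2 months.
Next: January 2007 → Mon Jan 22 2007.
Next: March 2007 → Thu Mar 22 2007.
May 2007: Tue May 22 2007.
July 2007: Sun Jul 22 2007.
Next: September 2007 → Sat Sep 22 2007.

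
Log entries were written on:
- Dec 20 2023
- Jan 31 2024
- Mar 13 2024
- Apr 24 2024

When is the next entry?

Jun 5 2024

Every event comes 42 days after the last (42, 42, 42).
Apr 24 2024 + 42 days = Jun 5 2024.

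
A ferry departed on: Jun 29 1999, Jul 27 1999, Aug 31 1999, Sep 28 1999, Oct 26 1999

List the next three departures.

All Tuesdays; the gaps (28, 35, 28, 28) vary with month length.
This is the last Tuesday of each month.
November 1999 ends with Tuesday Nov 30 1999.
December 1999 ends with Tuesday Dec 28 1999.
Last Tuesday of January 2000: Jan 25 2000.

Nov 30 1999, Dec 28 1999, Jan 25 2000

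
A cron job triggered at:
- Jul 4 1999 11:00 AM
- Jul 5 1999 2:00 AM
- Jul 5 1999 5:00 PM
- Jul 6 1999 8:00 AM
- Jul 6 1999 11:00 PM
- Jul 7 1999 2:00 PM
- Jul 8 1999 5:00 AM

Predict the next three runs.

Spacing: 15, 15, 15, 15, 15, 15 h — constant 15 h.
Jul 8 1999 5:00 AM + 15 h = Jul 8 1999 8:00 PM.
Jul 8 1999 8:00 PM + 15 h = Jul 9 1999 11:00 AM.
Jul 9 1999 11:00 AM + 15 h = Jul 10 1999 2:00 AM.

Jul 8 1999 8:00 PM, Jul 9 1999 11:00 AM, Jul 10 1999 2:00 AM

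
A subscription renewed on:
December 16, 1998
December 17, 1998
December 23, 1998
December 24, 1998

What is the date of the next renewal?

December 30, 1998

Every event lands on a Wednesday or Thursday (gaps cycle 1, 6, 1).
So the schedule is: every Wednesday and Thursday.
Next Wednesday: December 30, 1998.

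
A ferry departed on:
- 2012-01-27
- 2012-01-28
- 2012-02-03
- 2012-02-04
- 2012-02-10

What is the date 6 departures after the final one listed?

Every event lands on a Friday or Saturday (gaps cycle 1, 6, 1, 6).
So the schedule is: every Friday and Saturday.
The following Saturday is 2012-02-11.
Next Friday: 2012-02-17.
The following Saturday is 2012-02-18.
Next Friday: 2012-02-24.
Next Saturday: 2012-02-25.
Next Friday: 2012-03-02.

2012-03-02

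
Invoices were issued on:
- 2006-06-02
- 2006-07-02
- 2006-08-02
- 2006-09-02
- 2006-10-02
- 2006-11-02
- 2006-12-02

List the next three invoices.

2007-01-02, 2007-02-02, 2007-03-02

Each date is the 2nd; the gaps (30, 31, 31, 30, 31, 30) track the month lengths.
The rule is the 2nd of each month.
Next: January 2007 → 2007-01-02.
Next: February 2007 → 2007-02-02.
Next: March 2007 → 2007-03-02.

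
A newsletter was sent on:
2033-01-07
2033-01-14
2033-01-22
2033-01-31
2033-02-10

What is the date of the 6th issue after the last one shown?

2033-05-02

Intervals are 7, 8, 9, 10 days — an arithmetic progression with common difference 1.
Next gap: 11 days. 2033-02-10 + 11 days = 2033-02-21.
Next gap: 12 days. 2033-02-21 + 12 days = 2033-03-05.
Next gap: 13 days. 2033-03-05 + 13 days = 2033-03-18.
Next gap: 14 days. 2033-03-18 + 14 days = 2033-04-01.
Next gap: 15 days. 2033-04-01 + 15 days = 2033-04-16.
Next gap: 16 days. 2033-04-16 + 16 days = 2033-05-02.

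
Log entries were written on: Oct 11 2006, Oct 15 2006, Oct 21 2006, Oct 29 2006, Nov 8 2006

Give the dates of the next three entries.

Nov 20 2006, Dec 4 2006, Dec 20 2006

Intervals are 4, 6, 8, 10 days — an arithmetic progression with common difference 2.
Next gap: 12 days. Nov 8 2006 + 12 days = Nov 20 2006.
Next gap: 14 days. Nov 20 2006 + 14 days = Dec 4 2006.
Next gap: 16 days. Dec 4 2006 + 16 days = Dec 20 2006.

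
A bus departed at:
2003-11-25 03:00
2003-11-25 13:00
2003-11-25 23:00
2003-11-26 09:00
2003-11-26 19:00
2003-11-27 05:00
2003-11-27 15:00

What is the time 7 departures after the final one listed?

2003-11-30 13:00

Gaps: 10, 10, 10, 10, 10, 10 hours — each event is 10 hours after the previous one.
2003-11-27 15:00 + 10 h = 2003-11-28 01:00.
2003-11-28 01:00 + 10 h = 2003-11-28 11:00.
2003-11-28 11:00 + 10 h = 2003-11-28 21:00.
2003-11-28 21:00 + 10 h = 2003-11-29 07:00.
2003-11-29 07:00 + 10 h = 2003-11-29 17:00.
2003-11-29 17:00 + 10 h = 2003-11-30 03:00.
2003-11-30 03:00 + 10 h = 2003-11-30 13:00.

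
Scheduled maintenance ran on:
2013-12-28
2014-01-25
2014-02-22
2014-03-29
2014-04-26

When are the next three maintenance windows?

2014-05-31, 2014-06-28, 2014-07-26

All Saturdays; the gaps (28, 28, 35, 28) vary with month length.
This is the last Saturday of each month.
Last Saturday of May 2014: 2014-05-31.
Last Saturday of June 2014: 2014-06-28.
July 2014 ends with Saturday 2014-07-26.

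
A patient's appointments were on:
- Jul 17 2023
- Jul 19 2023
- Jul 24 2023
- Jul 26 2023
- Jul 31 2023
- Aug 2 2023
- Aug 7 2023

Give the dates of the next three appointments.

Aug 9 2023, Aug 14 2023, Aug 16 2023

Every event lands on a Monday or Wednesday (gaps cycle 2, 5, 2, 5, 2, 5).
So the schedule is: every Monday and Wednesday.
Next Wednesday: Aug 9 2023.
Next Monday: Aug 14 2023.
The following Wednesday is Aug 16 2023.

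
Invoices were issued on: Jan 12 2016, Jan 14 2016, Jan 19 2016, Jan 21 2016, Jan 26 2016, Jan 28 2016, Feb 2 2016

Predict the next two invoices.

Feb 4 2016, Feb 9 2016

The gap pattern 2, 5, 2, 5, 2, 5 repeats every 2 events.
These are the Tuesdays and Thursdays of each week.
Next Thursday: Feb 4 2016.
The following Tuesday is Feb 9 2016.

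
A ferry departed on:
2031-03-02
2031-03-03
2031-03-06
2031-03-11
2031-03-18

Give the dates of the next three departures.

2031-03-27, 2031-04-07, 2031-04-20

Gaps: 1, 3, 5, 7 days — each gap is 2 larger than the previous one.
Next gap: 9 days. 2031-03-18 + 9 days = 2031-03-27.
Next gap: 11 days. 2031-03-27 + 11 days = 2031-04-07.
Next gap: 13 days. 2031-04-07 + 13 days = 2031-04-20.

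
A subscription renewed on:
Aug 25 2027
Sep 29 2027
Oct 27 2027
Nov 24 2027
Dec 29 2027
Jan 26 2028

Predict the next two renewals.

All Wednesdays; the gaps (35, 28, 28, 35, 28) vary with month length.
This is the last Wednesday of each month.
Last Wednesday of February 2028: Feb 23 2028.
Last Wednesday of March 2028: Mar 29 2028.

Feb 23 2028, Mar 29 2028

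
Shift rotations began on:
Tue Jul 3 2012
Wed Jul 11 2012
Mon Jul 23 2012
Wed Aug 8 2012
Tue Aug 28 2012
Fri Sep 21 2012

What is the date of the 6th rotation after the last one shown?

Tue May 7 2013

The spacing grows by 4 each time: 8, 12, 16, 20, 24 days.
Next gap: 28 days. Fri Sep 21 2012 + 28 days = Fri Oct 19 2012.
Next gap: 32 days. Fri Oct 19 2012 + 32 days = Tue Nov 20 2012.
Next gap: 36 days. Tue Nov 20 2012 + 36 days = Wed Dec 26 2012.
Next gap: 40 days. Wed Dec 26 2012 + 40 days = Mon Feb 4 2013.
Next gap: 44 days. Mon Feb 4 2013 + 44 days = Wed Mar 20 2013.
Next gap: 48 days. Wed Mar 20 2013 + 48 days = Tue May 7 2013.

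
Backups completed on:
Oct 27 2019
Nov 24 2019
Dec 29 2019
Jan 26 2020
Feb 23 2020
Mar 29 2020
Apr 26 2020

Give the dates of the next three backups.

May 31 2020, Jun 28 2020, Jul 26 2020

Every date is a Sunday; gaps 28, 35, 28, 28, 35, 28 days.
Each is the last Sunday of its month (at least one falls on the 29th or later, ruling out '4th Sunday').
Last Sunday of May 2020: May 31 2020.
June 2020 ends with Sunday Jun 28 2020.
July 2020 ends with Sunday Jul 26 2020.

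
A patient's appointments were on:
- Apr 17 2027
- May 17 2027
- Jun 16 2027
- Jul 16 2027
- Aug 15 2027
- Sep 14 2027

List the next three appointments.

Gaps between consecutive events: 30, 30, 30, 30, 30 days — a constant 30-day interval.
Sep 14 2027 + 30 days = Oct 14 2027.
Oct 14 2027 + 30 days = Nov 13 2027.
Nov 13 2027 + 30 days = Dec 13 2027.

Oct 14 2027, Nov 13 2027, Dec 13 2027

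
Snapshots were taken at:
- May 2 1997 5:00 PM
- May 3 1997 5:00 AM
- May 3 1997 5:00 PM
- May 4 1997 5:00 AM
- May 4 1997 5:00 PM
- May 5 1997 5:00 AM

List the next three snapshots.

Gaps: 12, 12, 12, 12, 12 hours — each event is 12 hours after the previous one.
May 5 1997 5:00 AM + 12 h = May 5 1997 5:00 PM.
May 5 1997 5:00 PM + 12 h = May 6 1997 5:00 AM.
May 6 1997 5:00 AM + 12 h = May 6 1997 5:00 PM.

May 5 1997 5:00 PM, May 6 1997 5:00 AM, May 6 1997 5:00 PM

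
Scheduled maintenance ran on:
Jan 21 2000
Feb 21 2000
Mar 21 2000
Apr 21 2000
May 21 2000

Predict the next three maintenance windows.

Each date is the 21st; the gaps (31, 29, 31, 30) track the month lengths.
The rule is the 21st of each month.
Next: June 2000 → Jun 21 2000.
July 2000: Jul 21 2000.
Next: August 2000 → Aug 21 2000.

Jun 21 2000, Jul 21 2000, Aug 21 2000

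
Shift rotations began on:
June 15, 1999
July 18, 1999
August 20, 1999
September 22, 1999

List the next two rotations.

October 25, 1999; November 27, 1999

The spacing is 33, 33, 33 days — always 33 days.
September 22, 1999 + 33 days = October 25, 1999.
October 25, 1999 + 33 days = November 27, 1999.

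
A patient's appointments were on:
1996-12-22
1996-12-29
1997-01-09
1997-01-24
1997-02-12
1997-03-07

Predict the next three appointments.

Intervals are 7, 11, 15, 19, 23 days — an arithmetic progression with common difference 4.
Next gap: 27 days. 1997-03-07 + 27 days = 1997-04-03.
Next gap: 31 days. 1997-04-03 + 31 days = 1997-05-04.
Next gap: 35 days. 1997-05-04 + 35 days = 1997-06-08.

1997-04-03, 1997-05-04, 1997-06-08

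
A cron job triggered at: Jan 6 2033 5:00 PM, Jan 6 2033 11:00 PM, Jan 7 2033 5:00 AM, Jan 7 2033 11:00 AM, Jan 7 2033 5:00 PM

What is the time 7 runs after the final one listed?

Jan 9 2033 11:00 AM

The interval is a steady 6 hours (6, 6, 6, 6).
Jan 7 2033 5:00 PM + 6 h = Jan 7 2033 11:00 PM.
Jan 7 2033 11:00 PM + 6 h = Jan 8 2033 5:00 AM.
Jan 8 2033 5:00 AM + 6 h = Jan 8 2033 11:00 AM.
Jan 8 2033 11:00 AM + 6 h = Jan 8 2033 5:00 PM.
Jan 8 2033 5:00 PM + 6 h = Jan 8 2033 11:00 PM.
Jan 8 2033 11:00 PM + 6 h = Jan 9 2033 5:00 AM.
Jan 9 2033 5:00 AM + 6 h = Jan 9 2033 11:00 AM.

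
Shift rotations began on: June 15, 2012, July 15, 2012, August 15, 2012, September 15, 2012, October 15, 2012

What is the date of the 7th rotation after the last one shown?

May 15, 2013

Gaps: 30, 31, 31, 30 days — not constant. Every event is on the 15th of the month.
Pattern: the 15th of each month.
November 2012: November 15, 2012.
Next: December 2012 → December 15, 2012.
Next: January 2013 → January 15, 2013.
Next: February 2013 → February 15, 2013.
March 2013: March 15, 2013.
Next: April 2013 → April 15, 2013.
Next: May 2013 → May 15, 2013.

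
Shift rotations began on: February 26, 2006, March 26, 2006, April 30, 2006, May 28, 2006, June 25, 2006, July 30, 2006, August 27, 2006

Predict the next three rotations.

Every date is a Sunday; gaps 28, 35, 28, 28, 35, 28 days.
Each is the last Sunday of its month (at least one falls on the 29th or later, ruling out '4th Sunday').
September 2006 ends with Sunday September 24, 2006.
Last Sunday of October 2006: October 29, 2006.
November 2006 ends with Sunday November 26, 2006.

September 24, 2006; October 29, 2006; November 26, 2006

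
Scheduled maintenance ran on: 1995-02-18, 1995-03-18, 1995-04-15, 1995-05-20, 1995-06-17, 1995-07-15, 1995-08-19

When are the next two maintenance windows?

Gaps: 28, 28, 35, 28, 28, 35 days — a mix of 28 and 35. Every date is a Saturday.
Each is the 3rd Saturday of its month.
September 1995 — 3rd Saturday is 1995-09-16.
October 1995 — 3rd Saturday is 1995-10-21.

1995-09-16, 1995-10-21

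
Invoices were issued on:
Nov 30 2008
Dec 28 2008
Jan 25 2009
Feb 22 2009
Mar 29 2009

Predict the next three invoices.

Every date is a Sunday; gaps 28, 28, 28, 35 days.
Each is the last Sunday of its month (at least one falls on the 29th or later, ruling out '4th Sunday').
April 2009 ends with Sunday Apr 26 2009.
Last Sunday of May 2009: May 31 2009.
Last Sunday of June 2009: Jun 28 2009.

Apr 26 2009, May 31 2009, Jun 28 2009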